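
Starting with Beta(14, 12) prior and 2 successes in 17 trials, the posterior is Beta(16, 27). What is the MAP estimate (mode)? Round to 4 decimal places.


The mode of Beta(a, b) when a > 1 and b > 1 is (a-1)/(a+b-2)
= (16 - 1) / (16 + 27 - 2)
= 15 / 41
= 0.3659

0.3659


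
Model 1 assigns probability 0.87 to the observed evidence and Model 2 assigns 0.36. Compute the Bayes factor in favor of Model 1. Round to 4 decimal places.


BF = P(data|M1) / P(data|M2)
= 0.87 / 0.36 = 2.4167

2.4167


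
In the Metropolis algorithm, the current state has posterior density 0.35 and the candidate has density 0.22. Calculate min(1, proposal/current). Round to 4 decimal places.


Ratio = 0.22/0.35 = 0.6286
Acceptance probability = min(1, 0.6286)
= 0.6286

0.6286


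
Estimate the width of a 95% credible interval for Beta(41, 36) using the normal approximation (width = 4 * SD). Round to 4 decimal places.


For Beta(a,b): Var = ab/((a+b)^2(a+b+1))
Var = 0.0032, SD = 0.0565
Approximate 95% CI width = 4 * 0.0565 = 0.226

0.226


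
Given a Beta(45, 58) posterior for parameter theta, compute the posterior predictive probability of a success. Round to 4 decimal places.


For a Beta-Bernoulli model, the predictive probability is the mean:
P(success) = 45/(45+58) = 45/103 = 0.4369

0.4369


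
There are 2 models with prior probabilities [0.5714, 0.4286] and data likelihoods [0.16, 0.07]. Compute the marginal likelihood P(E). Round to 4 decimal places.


P(E) = sum over models of P(M_i) * P(E|M_i)
= 0.5714*0.16 + 0.4286*0.07
= 0.1214

0.1214


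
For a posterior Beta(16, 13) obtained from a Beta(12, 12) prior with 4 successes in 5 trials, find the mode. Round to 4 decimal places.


Mode = (alpha - 1) / (alpha + beta - 2)
= 15 / 27
= 0.5556

0.5556


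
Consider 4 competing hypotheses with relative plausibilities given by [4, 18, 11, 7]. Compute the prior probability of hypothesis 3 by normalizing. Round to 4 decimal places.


Sum of weights = 4 + 18 + 11 + 7 = 40
Normalized prior for H3 = 11 / 40
= 0.275

0.275


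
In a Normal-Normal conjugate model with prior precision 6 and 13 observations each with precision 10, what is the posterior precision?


Posterior precision = prior precision + n * observation precision
= 6 + 13 * 10
= 6 + 130 = 136

136


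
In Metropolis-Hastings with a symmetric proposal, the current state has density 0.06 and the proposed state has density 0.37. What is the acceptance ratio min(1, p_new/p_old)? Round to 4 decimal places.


Ratio = p_new / p_old = 0.37 / 0.06 = 6.1667
Acceptance = min(1, 6.1667) = 1.0

1.0


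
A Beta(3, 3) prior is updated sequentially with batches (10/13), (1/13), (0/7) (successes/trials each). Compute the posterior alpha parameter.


Sequential conjugate updating is equivalent to a single batch update.
Total successes across all batches = 11
alpha_posterior = alpha_prior + total_successes = 3 + 11
= 14

14


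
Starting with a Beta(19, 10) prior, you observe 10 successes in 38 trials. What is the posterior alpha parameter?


For a Beta-Binomial conjugate model:
Posterior alpha = prior alpha + number of successes
= 19 + 10 = 29

29


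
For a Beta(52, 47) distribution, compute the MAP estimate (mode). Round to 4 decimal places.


MAP = mode = (a-1)/(a+b-2)
= (52-1)/(52+47-2)
= 51/97 = 0.5258

0.5258


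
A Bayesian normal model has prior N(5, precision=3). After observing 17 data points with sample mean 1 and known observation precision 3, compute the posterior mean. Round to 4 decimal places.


Posterior mean = (prior_precision * prior_mean + n * data_precision * data_mean) / (prior_precision + n * data_precision)
Numerator = 3*5 + 17*3*1 = 66
Denominator = 3 + 17*3 = 54
Posterior mean = 1.2222

1.2222


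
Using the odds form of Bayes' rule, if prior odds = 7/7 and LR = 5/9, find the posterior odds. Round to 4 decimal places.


Bayes' rule in odds form: posterior odds = prior odds * LR
= (7 * 5) / (7 * 9)
= 35/63 = 0.5556

0.5556


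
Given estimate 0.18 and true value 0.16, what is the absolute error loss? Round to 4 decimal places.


Absolute error = |estimate - true|
= |0.02| = 0.02

0.02


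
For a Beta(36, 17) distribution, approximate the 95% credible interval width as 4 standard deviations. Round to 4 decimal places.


Variance of Beta(a,b) = ab / ((a+b)^2 * (a+b+1))
= 36*17 / ((53)^2 * 54)
= 0.004
SD = sqrt(0.004) = 0.0635
Width = 4 * SD = 0.2541

0.2541


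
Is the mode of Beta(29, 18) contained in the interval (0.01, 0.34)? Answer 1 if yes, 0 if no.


Mode = (a-1)/(a+b-2) = 28/45 = 0.6222
Interval: (0.01, 0.34)
Contains mode? 0

0


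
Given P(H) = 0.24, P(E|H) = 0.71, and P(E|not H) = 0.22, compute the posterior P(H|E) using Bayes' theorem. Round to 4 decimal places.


By Bayes' theorem: P(H|E) = P(E|H)*P(H) / P(E)
P(E) = P(E|H)*P(H) + P(E|not H)*P(not H)
P(E) = 0.71*0.24 + 0.22*0.76 = 0.3376
P(H|E) = 0.71*0.24 / 0.3376 = 0.5047

0.5047


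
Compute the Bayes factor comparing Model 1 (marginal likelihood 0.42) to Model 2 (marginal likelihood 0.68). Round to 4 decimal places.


BF12 = marginal likelihood of M1 / marginal likelihood of M2
= 0.42/0.68
= 0.6176

0.6176


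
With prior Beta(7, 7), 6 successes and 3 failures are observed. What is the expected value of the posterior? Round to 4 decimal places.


Posterior = Beta(13, 10)
E[theta] = alpha/(alpha+beta)
= 13/23 = 0.5652

0.5652


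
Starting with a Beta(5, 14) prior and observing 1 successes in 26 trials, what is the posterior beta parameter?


Posterior beta = prior beta + failures
Failures = 26 - 1 = 25
beta_post = 14 + 25 = 39

39


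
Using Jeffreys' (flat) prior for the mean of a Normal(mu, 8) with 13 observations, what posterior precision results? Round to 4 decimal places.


Flat prior means prior precision is 0.
Posterior precision = n / sigma^2 = 13/8 = 1.625

1.625


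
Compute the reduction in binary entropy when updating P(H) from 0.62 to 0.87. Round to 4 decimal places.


H_before = -p*log2(p) - (1-p)*log2(1-p) for p=0.62: 0.958
H_after for p=0.87: 0.5574
Reduction = 0.958 - 0.5574 = 0.4006

0.4006


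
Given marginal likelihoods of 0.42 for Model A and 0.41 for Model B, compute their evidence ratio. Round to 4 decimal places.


Ratio = ML(A) / ML(B) = 0.42/0.41
= 1.0244

1.0244


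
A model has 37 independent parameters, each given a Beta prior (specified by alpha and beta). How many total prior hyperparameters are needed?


Each Beta prior needs 2 hyperparameters (alpha and beta).
Total = 2 * 37 = 74

74


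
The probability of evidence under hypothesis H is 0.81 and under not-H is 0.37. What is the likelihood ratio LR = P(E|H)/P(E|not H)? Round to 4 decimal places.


LR = 0.81 / 0.37
= 2.1892

2.1892


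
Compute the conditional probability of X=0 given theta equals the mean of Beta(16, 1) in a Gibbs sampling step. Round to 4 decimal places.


Mean of Beta(16, 1) = 0.9412
P(X=0 | theta=0.9412) = 0.0588

0.0588


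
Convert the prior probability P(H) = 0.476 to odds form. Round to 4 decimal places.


P(not H) = 1 - 0.476 = 0.524
Odds = 0.476 / 0.524 = 0.9084

0.9084


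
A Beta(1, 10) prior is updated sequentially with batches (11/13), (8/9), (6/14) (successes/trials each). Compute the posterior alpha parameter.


Sequential conjugate updating is equivalent to a single batch update.
Total successes across all batches = 25
alpha_posterior = alpha_prior + total_successes = 1 + 25
= 26

26


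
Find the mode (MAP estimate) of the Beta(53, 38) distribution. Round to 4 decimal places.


For Beta(a,b) with a,b > 1:
Mode = (a-1)/(a+b-2) = (53-1)/(91-2)
= 52/89 = 0.5843

0.5843


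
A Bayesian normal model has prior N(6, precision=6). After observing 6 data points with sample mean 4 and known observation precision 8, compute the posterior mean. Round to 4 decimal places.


Posterior mean = (prior_precision * prior_mean + n * data_precision * data_mean) / (prior_precision + n * data_precision)
Numerator = 6*6 + 6*8*4 = 228
Denominator = 6 + 6*8 = 54
Posterior mean = 4.2222

4.2222


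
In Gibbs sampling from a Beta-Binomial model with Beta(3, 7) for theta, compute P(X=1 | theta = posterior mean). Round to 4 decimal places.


Posterior mean = alpha/(alpha+beta) = 3/10 = 0.3
P(X=1|theta=mean) = theta = 0.3

0.3


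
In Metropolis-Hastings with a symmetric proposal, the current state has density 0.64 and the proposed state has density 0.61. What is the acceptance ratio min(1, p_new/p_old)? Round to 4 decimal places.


Ratio = p_new / p_old = 0.61 / 0.64 = 0.9531
Acceptance = min(1, 0.9531) = 0.9531

0.9531


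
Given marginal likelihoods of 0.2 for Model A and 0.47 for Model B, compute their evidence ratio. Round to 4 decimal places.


Ratio = ML(A) / ML(B) = 0.2/0.47
= 0.4255

0.4255


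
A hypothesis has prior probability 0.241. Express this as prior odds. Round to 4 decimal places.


Odds = P(H) / P(not H) = 0.241 / 0.759
= 0.3175

0.3175


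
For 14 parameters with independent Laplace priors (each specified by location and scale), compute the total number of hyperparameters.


A Laplace prior has 2 hyperparameters per parameter.
Total = 14 * 2 = 28

28


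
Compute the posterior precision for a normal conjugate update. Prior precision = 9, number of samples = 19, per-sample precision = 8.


tau_post = tau_0 + n * tau
= 9 + 19 * 8 = 161

161


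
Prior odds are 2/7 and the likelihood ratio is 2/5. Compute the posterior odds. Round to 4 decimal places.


Posterior odds = prior odds * likelihood ratio
= (2/7) * (2/5)
= 4 / 35
= 0.1143

0.1143


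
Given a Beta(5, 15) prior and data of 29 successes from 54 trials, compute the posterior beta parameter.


Number of failures = 54 - 29 = 25
Posterior beta = 15 + 25 = 40

40


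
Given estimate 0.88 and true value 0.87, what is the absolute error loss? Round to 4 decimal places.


Absolute error = |estimate - true|
= |0.01| = 0.01

0.01


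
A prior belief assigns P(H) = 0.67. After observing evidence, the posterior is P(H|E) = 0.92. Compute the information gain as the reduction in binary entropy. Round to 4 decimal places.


H(prior) = -0.67*log2(0.67) - 0.33*log2(0.33)
= 0.9149
H(post) = -0.92*log2(0.92) - 0.08*log2(0.08)
= 0.4022
IG = 0.9149 - 0.4022 = 0.5127

0.5127


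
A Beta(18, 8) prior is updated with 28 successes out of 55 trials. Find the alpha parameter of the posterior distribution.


In the Beta-Binomial conjugate update:
alpha_post = alpha_prior + successes
= 18 + 28
= 46

46


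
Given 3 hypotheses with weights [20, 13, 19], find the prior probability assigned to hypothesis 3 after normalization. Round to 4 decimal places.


To normalize, divide each weight by the sum of all weights.
Sum = 52
Prior(H3) = 19/52 = 0.3654

0.3654


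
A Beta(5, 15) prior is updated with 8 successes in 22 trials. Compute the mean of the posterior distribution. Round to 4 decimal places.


After update: Beta(13, 29)
Mean = 13 / (13 + 29) = 13 / 42
= 0.3095

0.3095


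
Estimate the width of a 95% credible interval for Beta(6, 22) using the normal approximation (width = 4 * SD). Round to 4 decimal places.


For Beta(a,b): Var = ab/((a+b)^2(a+b+1))
Var = 0.0058, SD = 0.0762
Approximate 95% CI width = 4 * 0.0762 = 0.3048

0.3048


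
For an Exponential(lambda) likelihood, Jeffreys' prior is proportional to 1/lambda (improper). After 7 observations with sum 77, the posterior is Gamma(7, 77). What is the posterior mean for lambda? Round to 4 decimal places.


Posterior = Gamma(n, sum_x) = Gamma(7, 77)
Posterior mean = shape/rate = 7/77
= 0.0909

0.0909


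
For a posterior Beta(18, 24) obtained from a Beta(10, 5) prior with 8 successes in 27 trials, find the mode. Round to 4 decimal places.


Mode = (alpha - 1) / (alpha + beta - 2)
= 17 / 40
= 0.425

0.425


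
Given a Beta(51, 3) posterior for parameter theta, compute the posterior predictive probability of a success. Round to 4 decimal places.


For a Beta-Bernoulli model, the predictive probability is the mean:
P(success) = 51/(51+3) = 51/54 = 0.9444

0.9444


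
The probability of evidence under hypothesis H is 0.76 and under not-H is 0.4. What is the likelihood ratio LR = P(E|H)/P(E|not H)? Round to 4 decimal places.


LR = 0.76 / 0.4
= 1.9

1.9


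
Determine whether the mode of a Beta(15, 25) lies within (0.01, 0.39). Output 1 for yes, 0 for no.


First find the mode: (a-1)/(a+b-2) = 0.3684
Is 0.3684 in (0.01, 0.39)? 1

1


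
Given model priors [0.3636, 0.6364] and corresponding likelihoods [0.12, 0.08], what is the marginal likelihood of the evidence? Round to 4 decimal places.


P(E) = sum_i P(M_i) P(E|M_i)
= 0.0436 + 0.0509
= 0.0945

0.0945


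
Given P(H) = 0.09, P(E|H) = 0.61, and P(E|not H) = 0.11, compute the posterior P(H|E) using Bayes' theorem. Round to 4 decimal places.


By Bayes' theorem: P(H|E) = P(E|H)*P(H) / P(E)
P(E) = P(E|H)*P(H) + P(E|not H)*P(not H)
P(E) = 0.61*0.09 + 0.11*0.91 = 0.155
P(H|E) = 0.61*0.09 / 0.155 = 0.3542

0.3542


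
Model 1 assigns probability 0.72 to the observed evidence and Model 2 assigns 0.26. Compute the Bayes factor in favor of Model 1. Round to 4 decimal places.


BF = P(data|M1) / P(data|M2)
= 0.72 / 0.26 = 2.7692

2.7692


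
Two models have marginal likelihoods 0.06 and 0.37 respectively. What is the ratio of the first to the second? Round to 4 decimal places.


Evidence ratio = 0.06 / 0.37
= 0.1622

0.1622


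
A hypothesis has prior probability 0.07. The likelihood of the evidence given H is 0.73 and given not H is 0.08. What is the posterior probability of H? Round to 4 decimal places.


Using Bayes' theorem:
P(E) = 0.07 * 0.73 + 0.93 * 0.08
P(E) = 0.1255
P(H|E) = (0.07 * 0.73) / 0.1255 = 0.4072

0.4072


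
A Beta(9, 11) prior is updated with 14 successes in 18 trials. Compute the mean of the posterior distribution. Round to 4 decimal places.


After update: Beta(23, 15)
Mean = 23 / (23 + 15) = 23 / 38
= 0.6053

0.6053


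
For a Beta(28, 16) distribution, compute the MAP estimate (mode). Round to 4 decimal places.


MAP = mode = (a-1)/(a+b-2)
= (28-1)/(28+16-2)
= 27/42 = 0.6429

0.6429


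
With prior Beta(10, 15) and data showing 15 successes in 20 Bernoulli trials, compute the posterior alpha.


Conjugate update: alpha_posterior = alpha_prior + k
= 10 + 15 = 25

25


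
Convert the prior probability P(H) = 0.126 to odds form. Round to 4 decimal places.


P(not H) = 1 - 0.126 = 0.874
Odds = 0.126 / 0.874 = 0.1442

0.1442


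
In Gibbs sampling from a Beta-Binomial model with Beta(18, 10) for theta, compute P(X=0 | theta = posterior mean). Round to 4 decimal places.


Posterior mean = alpha/(alpha+beta) = 18/28 = 0.6429
P(X=0|theta=mean) = 1 - theta = 0.3571

0.3571


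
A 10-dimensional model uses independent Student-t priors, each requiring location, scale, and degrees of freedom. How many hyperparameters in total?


Per parameter: 3 (location, scale, and degrees of freedom).
Total = 10 * 3 = 30

30


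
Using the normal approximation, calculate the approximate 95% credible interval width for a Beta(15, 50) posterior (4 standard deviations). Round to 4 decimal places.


Var(Beta) = 15*50/(65^2 * 66) = 0.0027
SD = 0.0519
Width ~ 4*SD = 0.2074

0.2074


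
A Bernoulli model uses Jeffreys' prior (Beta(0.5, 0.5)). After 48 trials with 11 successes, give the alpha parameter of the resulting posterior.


Posterior = Beta(prior_alpha + successes, prior_beta + failures)
= Beta(0.5 + 11, 0.5 + 37)
Posterior alpha = 0.5 + k = 0.5 + 11 = 11.5

11.5


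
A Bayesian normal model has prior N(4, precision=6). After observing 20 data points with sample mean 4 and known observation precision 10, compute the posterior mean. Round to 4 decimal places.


Posterior mean = (prior_precision * prior_mean + n * data_precision * data_mean) / (prior_precision + n * data_precision)
Numerator = 6*4 + 20*10*4 = 824
Denominator = 6 + 20*10 = 206
Posterior mean = 4.0

4.0


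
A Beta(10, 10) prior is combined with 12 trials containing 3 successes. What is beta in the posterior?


In conjugate updating:
beta_posterior = beta_prior + (n - k)
= 10 + (12 - 3)
= 10 + 9 = 19

19


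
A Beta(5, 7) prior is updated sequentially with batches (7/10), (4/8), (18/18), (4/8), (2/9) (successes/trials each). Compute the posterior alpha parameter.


Sequential conjugate updating is equivalent to a single batch update.
Total successes across all batches = 35
alpha_posterior = alpha_prior + total_successes = 5 + 35
= 40

40


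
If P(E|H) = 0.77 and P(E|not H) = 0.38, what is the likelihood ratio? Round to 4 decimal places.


Likelihood ratio = P(E|H) / P(E|not H)
= 0.77 / 0.38
= 2.0263

2.0263


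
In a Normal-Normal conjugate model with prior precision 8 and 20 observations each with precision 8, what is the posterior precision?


Posterior precision = prior precision + n * observation precision
= 8 + 20 * 8
= 8 + 160 = 168

168


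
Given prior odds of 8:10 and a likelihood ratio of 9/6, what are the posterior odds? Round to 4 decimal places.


Posterior odds = prior odds * LR
Prior odds = 8/10 = 0.8
LR = 9/6 = 1.5
Posterior odds = 0.8 * 1.5 = 1.2

1.2


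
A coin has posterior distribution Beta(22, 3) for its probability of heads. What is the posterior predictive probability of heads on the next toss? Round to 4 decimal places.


Posterior predictive = E[theta] = alpha/(alpha+beta)
= 22/25
= 0.88

0.88


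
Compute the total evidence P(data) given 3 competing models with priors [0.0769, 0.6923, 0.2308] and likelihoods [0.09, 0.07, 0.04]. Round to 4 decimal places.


Marginal likelihood = sum P(model_i) * P(data|model_i)
Model 1: 0.0769 * 0.09 = 0.0069
Model 2: 0.6923 * 0.07 = 0.0485
Model 3: 0.2308 * 0.04 = 0.0092
Total = 0.0646

0.0646


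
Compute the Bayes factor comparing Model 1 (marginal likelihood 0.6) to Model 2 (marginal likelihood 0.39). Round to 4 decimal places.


BF12 = marginal likelihood of M1 / marginal likelihood of M2
= 0.6/0.39
= 1.5385

1.5385


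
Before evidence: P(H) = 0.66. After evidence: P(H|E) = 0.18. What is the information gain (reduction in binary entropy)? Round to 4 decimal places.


Prior entropy = 0.9248
Posterior entropy = 0.6801
Information gain = 0.9248 - 0.6801 = 0.2447

0.2447


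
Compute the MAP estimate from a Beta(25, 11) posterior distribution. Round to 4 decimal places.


MAP = mode of Beta distribution
= (alpha - 1)/(alpha + beta - 2)
= (25-1)/(25+11-2)
= 24/34 = 0.7059

0.7059


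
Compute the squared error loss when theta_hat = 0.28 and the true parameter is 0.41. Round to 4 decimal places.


L = (theta_hat - theta_true)^2
= (0.28 - 0.41)^2
= -0.13^2 = 0.0169

0.0169


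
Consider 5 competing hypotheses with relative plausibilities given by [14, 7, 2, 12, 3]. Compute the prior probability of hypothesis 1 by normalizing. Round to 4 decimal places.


Sum of weights = 14 + 7 + 2 + 12 + 3 = 38
Normalized prior for H1 = 14 / 38
= 0.3684

0.3684


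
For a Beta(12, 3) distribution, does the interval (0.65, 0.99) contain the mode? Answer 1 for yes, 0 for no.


Mode of Beta(a,b) = (a-1)/(a+b-2)
= (12-1)/(12+3-2) = 0.8462
Check: 0.65 <= 0.8462 <= 0.99?
Result: 1

1


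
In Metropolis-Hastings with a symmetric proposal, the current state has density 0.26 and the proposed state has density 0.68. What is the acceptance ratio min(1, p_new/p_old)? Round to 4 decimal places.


Ratio = p_new / p_old = 0.68 / 0.26 = 2.6154
Acceptance = min(1, 2.6154) = 1.0

1.0


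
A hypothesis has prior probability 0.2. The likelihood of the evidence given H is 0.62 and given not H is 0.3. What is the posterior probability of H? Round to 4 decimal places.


Using Bayes' theorem:
P(E) = 0.2 * 0.62 + 0.8 * 0.3
P(E) = 0.364
P(H|E) = (0.2 * 0.62) / 0.364 = 0.3407

0.3407


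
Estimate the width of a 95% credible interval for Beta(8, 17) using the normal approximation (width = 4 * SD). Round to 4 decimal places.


For Beta(a,b): Var = ab/((a+b)^2(a+b+1))
Var = 0.0084, SD = 0.0915
Approximate 95% CI width = 4 * 0.0915 = 0.3659

0.3659


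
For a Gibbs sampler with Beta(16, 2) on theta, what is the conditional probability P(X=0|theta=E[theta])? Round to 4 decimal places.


E[theta] = 16/(16+2) = 0.8889
P(X=0|theta) = 1 - theta = 0.1111

0.1111


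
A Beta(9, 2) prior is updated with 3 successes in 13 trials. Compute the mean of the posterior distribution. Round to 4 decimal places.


After update: Beta(12, 12)
Mean = 12 / (12 + 12) = 12 / 24
= 0.5

0.5


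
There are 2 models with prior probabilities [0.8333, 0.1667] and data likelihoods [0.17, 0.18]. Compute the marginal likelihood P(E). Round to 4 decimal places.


P(E) = sum over models of P(M_i) * P(E|M_i)
= 0.8333*0.17 + 0.1667*0.18
= 0.1717

0.1717


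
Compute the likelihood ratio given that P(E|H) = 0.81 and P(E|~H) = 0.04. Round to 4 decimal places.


LR = P(E|H) / P(E|~H)
= 0.81 / 0.04 = 20.25

20.25


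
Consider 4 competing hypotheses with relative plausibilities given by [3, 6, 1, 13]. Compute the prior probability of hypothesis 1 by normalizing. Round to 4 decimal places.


Sum of weights = 3 + 6 + 1 + 13 = 23
Normalized prior for H1 = 3 / 23
= 0.1304

0.1304


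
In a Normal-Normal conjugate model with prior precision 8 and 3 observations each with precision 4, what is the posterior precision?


Posterior precision = prior precision + n * observation precision
= 8 + 3 * 4
= 8 + 12 = 20

20


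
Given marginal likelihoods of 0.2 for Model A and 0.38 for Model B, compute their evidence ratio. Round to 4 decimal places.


Ratio = ML(A) / ML(B) = 0.2/0.38
= 0.5263

0.5263


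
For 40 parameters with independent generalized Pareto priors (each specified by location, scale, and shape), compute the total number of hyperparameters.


A generalized Pareto prior has 3 hyperparameters per parameter.
Total = 40 * 3 = 120

120


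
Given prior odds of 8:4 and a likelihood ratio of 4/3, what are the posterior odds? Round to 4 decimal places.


Posterior odds = prior odds * LR
Prior odds = 8/4 = 2.0
LR = 4/3 = 1.3333
Posterior odds = 2.0 * 1.3333 = 2.6667

2.6667


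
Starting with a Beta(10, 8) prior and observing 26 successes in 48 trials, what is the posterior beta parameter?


Posterior beta = prior beta + failures
Failures = 48 - 26 = 22
beta_post = 8 + 22 = 30

30


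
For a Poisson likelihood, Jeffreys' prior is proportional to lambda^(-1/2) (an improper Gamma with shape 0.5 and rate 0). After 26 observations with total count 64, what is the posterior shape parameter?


Jeffreys' prior for Poisson is proportional to lambda^(-1/2).
Posterior is Gamma(0.5 + S, 0 + n) = Gamma(0.5 + 64, 26).
Posterior shape = 0.5 + S = 0.5 + 64 = 64.5

64.5


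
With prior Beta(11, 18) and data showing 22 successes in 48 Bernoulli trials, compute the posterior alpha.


Conjugate update: alpha_posterior = alpha_prior + k
= 11 + 22 = 33

33


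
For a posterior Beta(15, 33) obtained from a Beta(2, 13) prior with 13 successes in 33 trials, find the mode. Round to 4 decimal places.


Mode = (alpha - 1) / (alpha + beta - 2)
= 14 / 46
= 0.3043

0.3043


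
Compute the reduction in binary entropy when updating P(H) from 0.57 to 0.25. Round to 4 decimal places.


H_before = -p*log2(p) - (1-p)*log2(1-p) for p=0.57: 0.9858
H_after for p=0.25: 0.8113
Reduction = 0.9858 - 0.8113 = 0.1745

0.1745


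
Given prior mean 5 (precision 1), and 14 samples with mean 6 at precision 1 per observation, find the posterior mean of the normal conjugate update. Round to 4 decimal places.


The posterior mean is a precision-weighted average of prior and data.
Post. prec. = 1 + 14 = 15
Post. mean = (5 + 84)/15 = 89/15 = 5.9333

5.9333


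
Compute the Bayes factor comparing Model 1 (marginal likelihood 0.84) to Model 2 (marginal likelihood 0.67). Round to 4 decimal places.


BF12 = marginal likelihood of M1 / marginal likelihood of M2
= 0.84/0.67
= 1.2537

1.2537


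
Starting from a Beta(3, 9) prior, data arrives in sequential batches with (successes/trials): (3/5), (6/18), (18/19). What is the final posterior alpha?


In sequential Bayesian updating, we sum all successes.
Total successes = 27
Final alpha = 3 + 27 = 30

30


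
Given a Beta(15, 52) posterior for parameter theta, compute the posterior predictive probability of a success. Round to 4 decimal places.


For a Beta-Bernoulli model, the predictive probability is the mean:
P(success) = 15/(15+52) = 15/67 = 0.2239

0.2239


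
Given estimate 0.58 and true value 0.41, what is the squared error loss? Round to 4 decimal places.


Squared error = (estimate - true)^2
Difference = 0.17
Loss = 0.17^2 = 0.0289

0.0289


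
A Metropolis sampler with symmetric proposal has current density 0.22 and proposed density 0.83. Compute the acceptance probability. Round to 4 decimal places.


For symmetric proposals, acceptance = min(1, pi(x*)/pi(x))
= min(1, 0.83/0.22)
= min(1, 3.7727) = 1.0

1.0


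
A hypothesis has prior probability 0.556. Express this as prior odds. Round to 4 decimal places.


Odds = P(H) / P(not H) = 0.556 / 0.444
= 1.2523

1.2523


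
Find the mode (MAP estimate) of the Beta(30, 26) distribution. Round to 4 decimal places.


For Beta(a,b) with a,b > 1:
Mode = (a-1)/(a+b-2) = (30-1)/(56-2)
= 29/54 = 0.537

0.537


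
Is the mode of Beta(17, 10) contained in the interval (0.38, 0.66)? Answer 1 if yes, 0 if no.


Mode = (a-1)/(a+b-2) = 16/25 = 0.64
Interval: (0.38, 0.66)
Contains mode? 1

1


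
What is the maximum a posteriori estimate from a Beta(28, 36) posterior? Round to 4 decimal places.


The MAP estimate equals the mode of the distribution.
Mode of Beta(a,b) = (a-1)/(a+b-2)
= 27/62
= 0.4355

0.4355


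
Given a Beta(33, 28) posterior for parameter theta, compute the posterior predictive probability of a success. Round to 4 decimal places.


For a Beta-Bernoulli model, the predictive probability is the mean:
P(success) = 33/(33+28) = 33/61 = 0.541

0.541


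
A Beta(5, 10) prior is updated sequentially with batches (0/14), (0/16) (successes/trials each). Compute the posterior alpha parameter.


Sequential conjugate updating is equivalent to a single batch update.
Total successes across all batches = 0
alpha_posterior = alpha_prior + total_successes = 5 + 0
= 5

5


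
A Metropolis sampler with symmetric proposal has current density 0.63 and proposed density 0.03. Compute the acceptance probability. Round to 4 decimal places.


For symmetric proposals, acceptance = min(1, pi(x*)/pi(x))
= min(1, 0.03/0.63)
= min(1, 0.0476) = 0.0476

0.0476


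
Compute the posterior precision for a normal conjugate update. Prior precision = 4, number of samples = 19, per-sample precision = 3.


tau_post = tau_0 + n * tau
= 4 + 19 * 3 = 61

61


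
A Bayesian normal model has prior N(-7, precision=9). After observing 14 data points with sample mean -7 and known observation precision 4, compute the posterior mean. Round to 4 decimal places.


Posterior mean = (prior_precision * prior_mean + n * data_precision * data_mean) / (prior_precision + n * data_precision)
Numerator = 9*-7 + 14*4*-7 = -455
Denominator = 9 + 14*4 = 65
Posterior mean = -7.0

-7.0


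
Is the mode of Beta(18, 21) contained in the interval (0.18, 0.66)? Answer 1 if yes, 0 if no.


Mode = (a-1)/(a+b-2) = 17/37 = 0.4595
Interval: (0.18, 0.66)
Contains mode? 1

1


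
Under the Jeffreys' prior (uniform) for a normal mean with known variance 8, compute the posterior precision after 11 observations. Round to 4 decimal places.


Prior precision = 0 (flat prior).
Post. prec. = 0 + n/var = 11/8 = 1.375

1.375


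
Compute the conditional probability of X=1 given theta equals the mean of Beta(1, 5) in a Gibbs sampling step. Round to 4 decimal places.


Mean of Beta(1, 5) = 0.1667
P(X=1 | theta=0.1667) = 0.1667

0.1667


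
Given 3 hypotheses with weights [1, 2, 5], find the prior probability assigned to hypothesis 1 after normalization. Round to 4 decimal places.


To normalize, divide each weight by the sum of all weights.
Sum = 8
Prior(H1) = 1/8 = 0.125

0.125


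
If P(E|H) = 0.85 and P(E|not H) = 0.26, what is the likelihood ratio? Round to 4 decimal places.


Likelihood ratio = P(E|H) / P(E|not H)
= 0.85 / 0.26
= 3.2692

3.2692


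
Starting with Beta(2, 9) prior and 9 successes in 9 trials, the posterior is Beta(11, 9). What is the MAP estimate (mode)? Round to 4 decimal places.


The mode of Beta(a, b) when a > 1 and b > 1 is (a-1)/(a+b-2)
= (11 - 1) / (11 + 9 - 2)
= 10 / 18
= 0.5556

0.5556


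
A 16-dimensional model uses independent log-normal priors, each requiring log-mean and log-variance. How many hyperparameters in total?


Per parameter: 2 (log-mean and log-variance).
Total = 16 * 2 = 32

32


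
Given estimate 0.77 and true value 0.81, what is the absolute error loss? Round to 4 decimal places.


Absolute error = |estimate - true|
= |-0.04| = 0.04

0.04


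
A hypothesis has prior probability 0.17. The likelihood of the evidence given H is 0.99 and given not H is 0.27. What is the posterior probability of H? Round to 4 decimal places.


Using Bayes' theorem:
P(E) = 0.17 * 0.99 + 0.83 * 0.27
P(E) = 0.3924
P(H|E) = (0.17 * 0.99) / 0.3924 = 0.4289

0.4289


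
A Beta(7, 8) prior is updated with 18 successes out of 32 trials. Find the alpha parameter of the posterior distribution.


In the Beta-Binomial conjugate update:
alpha_post = alpha_prior + successes
= 7 + 18
= 25

25


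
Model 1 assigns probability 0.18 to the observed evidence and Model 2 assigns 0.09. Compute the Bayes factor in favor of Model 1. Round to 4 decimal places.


BF = P(data|M1) / P(data|M2)
= 0.18 / 0.09 = 2.0

2.0


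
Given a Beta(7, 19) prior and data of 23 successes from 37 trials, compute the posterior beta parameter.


Number of failures = 37 - 23 = 14
Posterior beta = 19 + 14 = 33

33


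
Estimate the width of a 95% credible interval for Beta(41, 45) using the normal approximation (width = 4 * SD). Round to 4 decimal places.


For Beta(a,b): Var = ab/((a+b)^2(a+b+1))
Var = 0.0029, SD = 0.0535
Approximate 95% CI width = 4 * 0.0535 = 0.2142

0.2142


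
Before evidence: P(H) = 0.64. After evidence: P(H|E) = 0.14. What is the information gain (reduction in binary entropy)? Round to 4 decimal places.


Prior entropy = 0.9427
Posterior entropy = 0.5842
Information gain = 0.9427 - 0.5842 = 0.3584

0.3584


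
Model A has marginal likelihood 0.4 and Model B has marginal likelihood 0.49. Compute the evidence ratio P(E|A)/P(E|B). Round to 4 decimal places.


Evidence ratio = P(E|A) / P(E|B)
= 0.4 / 0.49
= 0.8163

0.8163


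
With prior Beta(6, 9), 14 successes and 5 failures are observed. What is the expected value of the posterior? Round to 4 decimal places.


Posterior = Beta(20, 14)
E[theta] = alpha/(alpha+beta)
= 20/34 = 0.5882

0.5882


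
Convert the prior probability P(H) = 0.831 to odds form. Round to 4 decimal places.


P(not H) = 1 - 0.831 = 0.169
Odds = 0.831 / 0.169 = 4.9172

4.9172


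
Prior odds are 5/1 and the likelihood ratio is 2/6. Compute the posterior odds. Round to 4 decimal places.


Posterior odds = prior odds * likelihood ratio
= (5/1) * (2/6)
= 10 / 6
= 1.6667

1.6667


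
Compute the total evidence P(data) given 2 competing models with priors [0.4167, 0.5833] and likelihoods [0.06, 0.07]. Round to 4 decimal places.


Marginal likelihood = sum P(model_i) * P(data|model_i)
Model 1: 0.4167 * 0.06 = 0.025
Model 2: 0.5833 * 0.07 = 0.0408
Total = 0.0658

0.0658


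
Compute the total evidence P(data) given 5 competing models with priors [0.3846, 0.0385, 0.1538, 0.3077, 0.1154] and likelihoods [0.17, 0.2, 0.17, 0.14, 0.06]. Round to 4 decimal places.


Marginal likelihood = sum P(model_i) * P(data|model_i)
Model 1: 0.3846 * 0.17 = 0.0654
Model 2: 0.0385 * 0.2 = 0.0077
Model 3: 0.1538 * 0.17 = 0.0261
Model 4: 0.3077 * 0.14 = 0.0431
Model 5: 0.1154 * 0.06 = 0.0069
Total = 0.1492

0.1492


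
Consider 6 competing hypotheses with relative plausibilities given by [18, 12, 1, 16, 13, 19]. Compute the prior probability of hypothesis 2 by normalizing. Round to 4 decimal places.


Sum of weights = 18 + 12 + 1 + 16 + 13 + 19 = 79
Normalized prior for H2 = 12 / 79
= 0.1519

0.1519


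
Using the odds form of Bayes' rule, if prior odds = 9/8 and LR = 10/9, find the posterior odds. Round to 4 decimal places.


Bayes' rule in odds form: posterior odds = prior odds * LR
= (9 * 10) / (8 * 9)
= 90/72 = 1.25

1.25


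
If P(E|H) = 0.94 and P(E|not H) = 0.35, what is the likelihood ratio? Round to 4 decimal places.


Likelihood ratio = P(E|H) / P(E|not H)
= 0.94 / 0.35
= 2.6857

2.6857


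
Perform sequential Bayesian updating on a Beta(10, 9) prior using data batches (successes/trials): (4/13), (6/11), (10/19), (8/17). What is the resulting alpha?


Accumulate successes: 28
Posterior alpha = prior alpha + sum of successes
= 10 + 28 = 38

38


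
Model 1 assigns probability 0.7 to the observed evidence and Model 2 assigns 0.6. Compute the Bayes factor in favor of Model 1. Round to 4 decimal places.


BF = P(data|M1) / P(data|M2)
= 0.7 / 0.6 = 1.1667

1.1667


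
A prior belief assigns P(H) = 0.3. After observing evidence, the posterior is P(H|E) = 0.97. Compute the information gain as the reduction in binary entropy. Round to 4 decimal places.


H(prior) = -0.3*log2(0.3) - 0.7*log2(0.7)
= 0.8813
H(post) = -0.97*log2(0.97) - 0.03*log2(0.03)
= 0.1944
IG = 0.8813 - 0.1944 = 0.6869

0.6869


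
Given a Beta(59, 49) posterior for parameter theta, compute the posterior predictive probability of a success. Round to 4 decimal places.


For a Beta-Bernoulli model, the predictive probability is the mean:
P(success) = 59/(59+49) = 59/108 = 0.5463

0.5463


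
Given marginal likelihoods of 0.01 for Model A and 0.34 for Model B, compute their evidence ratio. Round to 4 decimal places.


Ratio = ML(A) / ML(B) = 0.01/0.34
= 0.0294

0.0294


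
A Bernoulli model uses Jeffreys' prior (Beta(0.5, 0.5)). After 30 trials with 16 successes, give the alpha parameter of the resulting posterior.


Posterior = Beta(prior_alpha + successes, prior_beta + failures)
= Beta(0.5 + 16, 0.5 + 14)
Posterior alpha = 0.5 + k = 0.5 + 16 = 16.5

16.5


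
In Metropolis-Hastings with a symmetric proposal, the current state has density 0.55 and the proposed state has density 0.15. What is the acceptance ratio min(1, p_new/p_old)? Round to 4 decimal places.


Ratio = p_new / p_old = 0.15 / 0.55 = 0.2727
Acceptance = min(1, 0.2727) = 0.2727

0.2727


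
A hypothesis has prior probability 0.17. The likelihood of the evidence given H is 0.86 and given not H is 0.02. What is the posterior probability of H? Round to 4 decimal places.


Using Bayes' theorem:
P(E) = 0.17 * 0.86 + 0.83 * 0.02
P(E) = 0.1628
P(H|E) = (0.17 * 0.86) / 0.1628 = 0.898

0.898


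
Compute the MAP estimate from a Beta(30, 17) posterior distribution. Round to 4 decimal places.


MAP = mode of Beta distribution
= (alpha - 1)/(alpha + beta - 2)
= (30-1)/(30+17-2)
= 29/45 = 0.6444

0.6444


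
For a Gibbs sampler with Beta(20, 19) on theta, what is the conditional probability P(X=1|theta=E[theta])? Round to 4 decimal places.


E[theta] = 20/(20+19) = 0.5128
P(X=1|theta) = theta = 0.5128

0.5128


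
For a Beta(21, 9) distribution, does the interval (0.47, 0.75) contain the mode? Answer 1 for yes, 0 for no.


Mode of Beta(a,b) = (a-1)/(a+b-2)
= (21-1)/(21+9-2) = 0.7143
Check: 0.47 <= 0.7143 <= 0.75?
Result: 1

1


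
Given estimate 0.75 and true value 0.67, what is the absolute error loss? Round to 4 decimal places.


Absolute error = |estimate - true|
= |0.08| = 0.08

0.08


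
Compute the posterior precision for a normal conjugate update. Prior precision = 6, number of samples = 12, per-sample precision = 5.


tau_post = tau_0 + n * tau
= 6 + 12 * 5 = 66

66


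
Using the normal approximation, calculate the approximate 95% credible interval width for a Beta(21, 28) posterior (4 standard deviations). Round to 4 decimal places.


Var(Beta) = 21*28/(49^2 * 50) = 0.0049
SD = 0.07
Width ~ 4*SD = 0.2799

0.2799


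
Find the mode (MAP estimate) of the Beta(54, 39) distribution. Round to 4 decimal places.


For Beta(a,b) with a,b > 1:
Mode = (a-1)/(a+b-2) = (54-1)/(93-2)
= 53/91 = 0.5824

0.5824


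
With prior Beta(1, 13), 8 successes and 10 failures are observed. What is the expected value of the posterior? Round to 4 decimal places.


Posterior = Beta(9, 23)
E[theta] = alpha/(alpha+beta)
= 9/32 = 0.2812

0.2812


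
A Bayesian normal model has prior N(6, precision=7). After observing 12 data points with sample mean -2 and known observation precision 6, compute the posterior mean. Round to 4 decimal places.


Posterior mean = (prior_precision * prior_mean + n * data_precision * data_mean) / (prior_precision + n * data_precision)
Numerator = 7*6 + 12*6*-2 = -102
Denominator = 7 + 12*6 = 79
Posterior mean = -1.2911

-1.2911


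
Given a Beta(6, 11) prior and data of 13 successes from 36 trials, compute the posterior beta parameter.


Number of failures = 36 - 13 = 23
Posterior beta = 11 + 23 = 34

34


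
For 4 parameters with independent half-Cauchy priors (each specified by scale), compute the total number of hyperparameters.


A half-Cauchy prior has 1 hyperparameter per parameter.
Total = 4 * 1 = 4

4


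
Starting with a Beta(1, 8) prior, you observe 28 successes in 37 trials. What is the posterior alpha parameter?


For a Beta-Binomial conjugate model:
Posterior alpha = prior alpha + number of successes
= 1 + 28 = 29

29


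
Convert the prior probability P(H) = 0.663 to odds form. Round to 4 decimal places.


P(not H) = 1 - 0.663 = 0.337
Odds = 0.663 / 0.337 = 1.9674

1.9674


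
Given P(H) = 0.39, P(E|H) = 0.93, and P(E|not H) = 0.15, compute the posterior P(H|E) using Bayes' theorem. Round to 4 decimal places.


By Bayes' theorem: P(H|E) = P(E|H)*P(H) / P(E)
P(E) = P(E|H)*P(H) + P(E|not H)*P(not H)
P(E) = 0.93*0.39 + 0.15*0.61 = 0.4542
P(H|E) = 0.93*0.39 / 0.4542 = 0.7985

0.7985


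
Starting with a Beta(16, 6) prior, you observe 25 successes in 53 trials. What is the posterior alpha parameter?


For a Beta-Binomial conjugate model:
Posterior alpha = prior alpha + number of successes
= 16 + 25 = 41

41


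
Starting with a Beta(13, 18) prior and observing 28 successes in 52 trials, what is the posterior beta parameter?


Posterior beta = prior beta + failures
Failures = 52 - 28 = 24
beta_post = 18 + 24 = 42

42


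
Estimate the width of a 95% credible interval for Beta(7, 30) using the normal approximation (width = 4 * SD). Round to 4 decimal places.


For Beta(a,b): Var = ab/((a+b)^2(a+b+1))
Var = 0.004, SD = 0.0635
Approximate 95% CI width = 4 * 0.0635 = 0.2541

0.2541


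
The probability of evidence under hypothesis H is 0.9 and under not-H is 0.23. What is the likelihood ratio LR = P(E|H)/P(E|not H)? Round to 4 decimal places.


LR = 0.9 / 0.23
= 3.913

3.913


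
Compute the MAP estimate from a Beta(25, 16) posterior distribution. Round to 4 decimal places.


MAP = mode of Beta distribution
= (alpha - 1)/(alpha + beta - 2)
= (25-1)/(25+16-2)
= 24/39 = 0.6154

0.6154


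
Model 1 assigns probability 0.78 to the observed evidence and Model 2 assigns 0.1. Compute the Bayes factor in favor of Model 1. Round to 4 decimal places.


BF = P(data|M1) / P(data|M2)
= 0.78 / 0.1 = 7.8

7.8


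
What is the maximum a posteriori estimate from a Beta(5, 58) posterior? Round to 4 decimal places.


The MAP estimate equals the mode of the distribution.
Mode of Beta(a,b) = (a-1)/(a+b-2)
= 4/61
= 0.0656

0.0656
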